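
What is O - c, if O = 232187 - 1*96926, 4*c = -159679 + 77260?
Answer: 623463/4 ≈ 1.5587e+5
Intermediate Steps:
c = -82419/4 (c = (-159679 + 77260)/4 = (¼)*(-82419) = -82419/4 ≈ -20605.)
O = 135261 (O = 232187 - 96926 = 135261)
O - c = 135261 - 1*(-82419/4) = 135261 + 82419/4 = 623463/4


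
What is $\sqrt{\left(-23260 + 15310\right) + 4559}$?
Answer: $i \sqrt{3391} \approx 58.232 i$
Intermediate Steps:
$\sqrt{\left(-23260 + 15310\right) + 4559} = \sqrt{-7950 + 4559} = \sqrt{-3391} = i \sqrt{3391}$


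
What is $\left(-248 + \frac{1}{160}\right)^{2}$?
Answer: $\frac{1574423041}{25600} \approx 61501.0$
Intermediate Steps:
$\left(-248 + \frac{1}{160}\right)^{2} = \left(- \frac{39679}{160}\right)^{2} = \frac{1574423041}{25600}$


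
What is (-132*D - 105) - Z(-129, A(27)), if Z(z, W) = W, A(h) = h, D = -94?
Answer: 12276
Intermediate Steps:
(-132*D - 105) - Z(-129, A(27)) = (-132*(-94) - 105) - 1*27 = (12408 - 105) - 27 = 12303 - 27 = 12276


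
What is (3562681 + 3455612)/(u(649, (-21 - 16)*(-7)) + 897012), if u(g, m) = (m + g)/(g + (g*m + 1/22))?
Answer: 26053875756333/3329960624348 ≈ 7.8241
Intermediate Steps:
u(g, m) = (g + m)/(1/22 + g + g*m) (u(g, m) = (g + m)/(g + (g*m + 1/22)) = (g + m)/(g + (1/22 + g*m)) = (g + m)/(1/22 + g + g*m))
(3562681 + 3455612)/(u(649, (-21 - 16)*(-7)) + 897012) = (3562681 + 3455612)/(22*(649 + (-21 - 16)*(-7))/(1 + 22*649 + 22*649*((-21 - 16)*(-7))) + 897012) = 7018293/(22*(649 - 37*(-7))/(1 + 14278 + 22*649*(-37*(-7))) + 897012) = 7018293/(22*(649 + 259)/(1 + 14278 + 22*649*259) + 897012) = 7018293/(22*908/(1 + 14278 + 3698002) + 897012) = 7018293/(22*908/3712281 + 897012) = 7018293/(22*(1/3712281)*908 + 897012) = 7018293/(19976/3712281 + 897012) = 7018293/(3329960624348/3712281) = 7018293*(3712281/3329960624348) = 26053875756333/3329960624348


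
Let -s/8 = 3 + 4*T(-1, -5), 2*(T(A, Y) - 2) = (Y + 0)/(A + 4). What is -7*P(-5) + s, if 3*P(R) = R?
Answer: -149/3 ≈ -49.667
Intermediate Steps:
T(A, Y) = 2 + Y/(2*(4 + A)) (T(A, Y) = 2 + ((Y + 0)/(A + 4))/2 = 2 + (Y/(4 + A))/2 = 2 + Y/(2*(4 + A)))
P(R) = R/3
s = -184/3 (s = -8*(3 + 4*((16 - 5 + 4*(-1))/(2*(4 - 1)))) = -8*(3 + 4*((1/2)*(16 - 5 - 4)/3)) = -8*(3 + 4*((1/2)*(1/3)*7)) = -8*(3 + 4*(7/6)) = -8*(3 + 14/3) = -8*23/3 = -184/3 ≈ -61.333)
-7*P(-5) + s = -7*(-5)/3 - 184/3 = -7*(-5/3) - 184/3 = 35/3 - 184/3 = -149/3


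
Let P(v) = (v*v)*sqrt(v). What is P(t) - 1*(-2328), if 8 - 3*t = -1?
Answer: 2328 + 9*sqrt(3) ≈ 2343.6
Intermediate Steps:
t = 3 (t = 8/3 - 1/3*(-1) = 8/3 + 1/3 = 3)
P(v) = v**(5/2) (P(v) = v**2*sqrt(v) = v**(5/2))
P(t) - 1*(-2328) = 3**(5/2) - 1*(-2328) = 9*sqrt(3) + 2328 = 2328 + 9*sqrt(3)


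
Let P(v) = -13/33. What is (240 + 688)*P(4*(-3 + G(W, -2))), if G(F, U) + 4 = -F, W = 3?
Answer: -12064/33 ≈ -365.58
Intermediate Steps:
G(F, U) = -4 - F
P(v) = -13/33 (P(v) = -13*1/33 = -13/33)
(240 + 688)*P(4*(-3 + G(W, -2))) = (240 + 688)*(-13/33) = 928*(-13/33) = -12064/33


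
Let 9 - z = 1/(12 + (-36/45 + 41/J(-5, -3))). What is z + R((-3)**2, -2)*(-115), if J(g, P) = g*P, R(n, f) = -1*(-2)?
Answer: -46204/209 ≈ -221.07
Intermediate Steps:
R(n, f) = 2
J(g, P) = P*g
z = 1866/209 (z = 9 - 1/(12 + (-36/45 + 41/((-3*(-5))))) = 9 - 1/(12 + (-36*1/45 + 41/15)) = 9 - 1/(12 + (-4/5 + 41*(1/15))) = 9 - 1/(12 + (-4/5 + 41/15)) = 9 - 1/(12 + 29/15) = 9 - 1/209/15 = 9 - 1*15/209 = 9 - 15/209 = 1866/209 ≈ 8.9282)
z + R((-3)**2, -2)*(-115) = 1866/209 + 2*(-115) = 1866/209 - 230 = -46204/209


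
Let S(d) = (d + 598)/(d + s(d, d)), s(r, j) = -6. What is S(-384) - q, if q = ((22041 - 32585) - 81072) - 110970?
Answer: 39504163/195 ≈ 2.0259e+5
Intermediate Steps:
S(d) = (598 + d)/(-6 + d) (S(d) = (d + 598)/(d - 6) = (598 + d)/(-6 + d))
q = -202586 (q = (-10544 - 81072) - 110970 = -91616 - 110970 = -202586)
S(-384) - q = (598 - 384)/(-6 - 384) - 1*(-202586) = 214/(-390) + 202586 = -1/390*214 + 202586 = -107/195 + 202586 = 39504163/195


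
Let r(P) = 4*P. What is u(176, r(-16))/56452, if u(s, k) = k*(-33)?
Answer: 48/1283 ≈ 0.037412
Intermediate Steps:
u(s, k) = -33*k
u(176, r(-16))/56452 = -132*(-16)/56452 = -33*(-64)*(1/56452) = 2112*(1/56452) = 48/1283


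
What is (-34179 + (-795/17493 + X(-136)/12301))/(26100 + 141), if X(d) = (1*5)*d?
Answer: -2451568835294/1882191644571 ≈ -1.3025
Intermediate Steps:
X(d) = 5*d
(-34179 + (-795/17493 + X(-136)/12301))/(26100 + 141) = (-34179 + (-795/17493 + (5*(-136))/12301))/(26100 + 141) = (-34179 + (-795*1/17493 - 680*1/12301))/26241 = (-34179 + (-265/5831 - 680/12301))*(1/26241) = (-34179 - 7224845/71727131)*(1/26241) = -2451568835294/71727131*1/26241 = -2451568835294/1882191644571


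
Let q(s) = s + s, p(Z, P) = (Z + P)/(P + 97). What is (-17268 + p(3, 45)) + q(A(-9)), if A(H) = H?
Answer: -1227282/71 ≈ -17286.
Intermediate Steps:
p(Z, P) = (P + Z)/(97 + P)
q(s) = 2*s
(-17268 + p(3, 45)) + q(A(-9)) = (-17268 + (45 + 3)/(97 + 45)) + 2*(-9) = (-17268 + 48/142) - 18 = (-17268 + (1/142)*48) - 18 = (-17268 + 24/71) - 18 = -1226004/71 - 18 = -1227282/71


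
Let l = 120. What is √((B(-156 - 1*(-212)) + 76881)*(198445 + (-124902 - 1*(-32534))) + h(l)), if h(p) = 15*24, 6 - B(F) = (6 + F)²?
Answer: √7748182671 ≈ 88024.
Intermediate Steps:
B(F) = 6 - (6 + F)²
h(p) = 360
√((B(-156 - 1*(-212)) + 76881)*(198445 + (-124902 - 1*(-32534))) + h(l)) = √(((6 - (6 + (-156 - 1*(-212)))²) + 76881)*(198445 + (-124902 - 1*(-32534))) + 360) = √(((6 - (6 + (-156 + 212))²) + 76881)*(198445 + (-124902 + 32534)) + 360) = √(((6 - (6 + 56)²) + 76881)*(198445 - 92368) + 360) = √(((6 - 1*62²) + 76881)*106077 + 360) = √(((6 - 1*3844) + 76881)*106077 + 360) = √(((6 - 3844) + 76881)*106077 + 360) = √((-3838 + 76881)*106077 + 360) = √(73043*106077 + 360) = √(7748182311 + 360) = √7748182671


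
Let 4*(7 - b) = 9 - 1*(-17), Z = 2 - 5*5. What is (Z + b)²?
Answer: 2025/4 ≈ 506.25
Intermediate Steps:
Z = -23 (Z = 2 - 25 = -23)
b = ½ (b = 7 - (9 - 1*(-17))/4 = 7 - (9 + 17)/4 = 7 - ¼*26 = 7 - 13/2 = ½ ≈ 0.50000)
(Z + b)² = (-23 + ½)² = (-45/2)² = 2025/4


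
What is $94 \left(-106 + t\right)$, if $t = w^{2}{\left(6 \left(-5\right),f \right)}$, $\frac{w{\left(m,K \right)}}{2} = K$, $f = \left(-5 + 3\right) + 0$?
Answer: $-8460$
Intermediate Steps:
$f = -2$ ($f = -2 + 0 = -2$)
$w{\left(m,K \right)} = 2 K$
$t = 16$ ($t = \left(2 \left(-2\right)\right)^{2} = \left(-4\right)^{2} = 16$)
$94 \left(-106 + t\right) = 94 \left(-106 + 16\right) = 94 \left(-90\right) = -8460$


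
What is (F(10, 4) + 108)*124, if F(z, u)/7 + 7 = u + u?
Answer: 14260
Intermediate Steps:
F(z, u) = -49 + 14*u (F(z, u) = -49 + 7*(u + u) = -49 + 7*(2*u) = -49 + 14*u)
(F(10, 4) + 108)*124 = ((-49 + 14*4) + 108)*124 = ((-49 + 56) + 108)*124 = (7 + 108)*124 = 115*124 = 14260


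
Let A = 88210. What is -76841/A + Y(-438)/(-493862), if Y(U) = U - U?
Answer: -76841/88210 ≈ -0.87111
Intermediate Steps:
Y(U) = 0
-76841/A + Y(-438)/(-493862) = -76841/88210 + 0/(-493862) = -76841*1/88210 + 0*(-1/493862) = -76841/88210 + 0 = -76841/88210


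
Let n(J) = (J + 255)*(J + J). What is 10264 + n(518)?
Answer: 811092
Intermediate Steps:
n(J) = 2*J*(255 + J) (n(J) = (255 + J)*(2*J) = 2*J*(255 + J))
10264 + n(518) = 10264 + 2*518*(255 + 518) = 10264 + 2*518*773 = 10264 + 800828 = 811092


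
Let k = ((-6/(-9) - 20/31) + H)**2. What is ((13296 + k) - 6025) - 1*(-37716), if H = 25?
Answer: 394507492/8649 ≈ 45613.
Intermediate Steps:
k = 5414929/8649 (k = ((-6/(-9) - 20/31) + 25)**2 = ((-6*(-1/9) - 20*1/31) + 25)**2 = ((2/3 - 20/31) + 25)**2 = (2/93 + 25)**2 = (2327/93)**2 = 5414929/8649 ≈ 626.08)
((13296 + k) - 6025) - 1*(-37716) = ((13296 + 5414929/8649) - 6025) - 1*(-37716) = (120412033/8649 - 6025) + 37716 = 68301808/8649 + 37716 = 394507492/8649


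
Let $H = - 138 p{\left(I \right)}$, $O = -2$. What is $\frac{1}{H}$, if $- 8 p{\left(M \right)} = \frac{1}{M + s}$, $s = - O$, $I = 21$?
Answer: $\frac{4}{3} \approx 1.3333$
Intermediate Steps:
$s = 2$ ($s = \left(-1\right) \left(-2\right) = 2$)
$p{\left(M \right)} = - \frac{1}{8 \left(2 + M\right)}$ ($p{\left(M \right)} = - \frac{1}{8 \left(M + 2\right)} = - \frac{1}{8 \left(2 + M\right)}$)
$H = \frac{3}{4}$ ($H = - 138 \left(- \frac{1}{16 + 8 \cdot 21}\right) = - 138 \left(- \frac{1}{16 + 168}\right) = - 138 \left(- \frac{1}{184}\right) = - 138 \left(\left(-1\right) \frac{1}{184}\right) = \left(-138\right) \left(- \frac{1}{184}\right) = \frac{3}{4} \approx 0.75$)
$\frac{1}{H} = \frac{1}{\frac{3}{4}} = \frac{4}{3}$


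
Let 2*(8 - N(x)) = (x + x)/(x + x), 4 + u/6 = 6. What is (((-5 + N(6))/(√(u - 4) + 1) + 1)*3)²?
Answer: 2529/196 + 405*√2/49 ≈ 24.592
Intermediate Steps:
u = 12 (u = -24 + 6*6 = -24 + 36 = 12)
N(x) = 15/2 (N(x) = 8 - (x + x)/(2*(x + x)) = 8 - 2*x/(2*(2*x)) = 8 - 2*x*1/(2*x)/2 = 8 - ½*1 = 8 - ½ = 15/2)
(((-5 + N(6))/(√(u - 4) + 1) + 1)*3)² = (((-5 + 15/2)/(√(12 - 4) + 1) + 1)*3)² = ((5/(2*(√8 + 1)) + 1)*3)² = ((5/(2*(2*√2 + 1)) + 1)*3)² = ((5/(2*(1 + 2*√2)) + 1)*3)² = ((1 + 5/(2*(1 + 2*√2)))*3)² = (3 + 15/(2*(1 + 2*√2)))²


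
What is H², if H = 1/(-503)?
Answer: 1/253009 ≈ 3.9524e-6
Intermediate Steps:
H = -1/503 ≈ -0.0019881
H² = (-1/503)² = 1/253009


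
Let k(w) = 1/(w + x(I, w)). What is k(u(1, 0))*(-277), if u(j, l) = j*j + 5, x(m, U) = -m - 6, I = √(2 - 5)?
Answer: -277*I*√3/3 ≈ -159.93*I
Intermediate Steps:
I = I*√3 (I = √(-3) = I*√3 ≈ 1.732*I)
x(m, U) = -6 - m
u(j, l) = 5 + j² (u(j, l) = j² + 5 = 5 + j²)
k(w) = 1/(-6 + w - I*√3) (k(w) = 1/(w + (-6 - I*√3)) = 1/(-6 + w - I*√3))
k(u(1, 0))*(-277) = -277/(-6 + (5 + 1²) - I*√3) = -277/(-6 + (5 + 1) - I*√3) = -277/(-6 + 6 - I*√3) = -277/(-I*√3) = (I*√3/3)*(-277) = -277*I*√3/3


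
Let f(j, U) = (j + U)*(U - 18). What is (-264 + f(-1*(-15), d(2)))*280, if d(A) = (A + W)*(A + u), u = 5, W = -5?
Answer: -8400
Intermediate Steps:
d(A) = (-5 + A)*(5 + A) (d(A) = (A - 5)*(A + 5) = (-5 + A)*(5 + A))
f(j, U) = (-18 + U)*(U + j) (f(j, U) = (U + j)*(-18 + U) = (-18 + U)*(U + j))
(-264 + f(-1*(-15), d(2)))*280 = (-264 + ((-25 + 2**2)**2 - 18*(-25 + 2**2) - (-18)*(-15) + (-25 + 2**2)*(-1*(-15))))*280 = (-264 + ((-25 + 4)**2 - 18*(-25 + 4) - 18*15 + (-25 + 4)*15))*280 = (-264 + ((-21)**2 - 18*(-21) - 270 - 21*15))*280 = (-264 + (441 + 378 - 270 - 315))*280 = (-264 + 234)*280 = -30*280 = -8400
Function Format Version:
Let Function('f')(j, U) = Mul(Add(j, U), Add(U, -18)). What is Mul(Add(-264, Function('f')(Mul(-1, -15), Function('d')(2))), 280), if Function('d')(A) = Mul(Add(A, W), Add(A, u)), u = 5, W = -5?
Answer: -8400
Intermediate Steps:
Function('d')(A) = Mul(Add(-5, A), Add(5, A)) (Function('d')(A) = Mul(Add(A, -5), Add(A, 5)) = Mul(Add(-5, A), Add(5, A)))
Function('f')(j, U) = Mul(Add(-18, U), Add(U, j)) (Function('f')(j, U) = Mul(Add(U, j), Add(-18, U)) = Mul(Add(-18, U), Add(U, j)))
Mul(Add(-264, Function('f')(Mul(-1, -15), Function('d')(2))), 280) = Mul(Add(-264, Add(Pow(Add(-25, Pow(2, 2)), 2), Mul(-18, Add(-25, Pow(2, 2))), Mul(-18, Mul(-1, -15)), Mul(Add(-25, Pow(2, 2)), Mul(-1, -15)))), 280) = Mul(Add(-264, Add(Pow(Add(-25, 4), 2), Mul(-18, Add(-25, 4)), Mul(-18, 15), Mul(Add(-25, 4), 15))), 280) = Mul(Add(-264, Add(Pow(-21, 2), Mul(-18, -21), -270, Mul(-21, 15))), 280) = Mul(Add(-264, Add(441, 378, -270, -315)), 280) = Mul(Add(-264, 234), 280) = Mul(-30, 280) = -8400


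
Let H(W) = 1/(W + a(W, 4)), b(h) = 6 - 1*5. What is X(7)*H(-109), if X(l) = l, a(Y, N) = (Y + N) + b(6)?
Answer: -7/213 ≈ -0.032864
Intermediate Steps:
b(h) = 1 (b(h) = 6 - 5 = 1)
a(Y, N) = 1 + N + Y (a(Y, N) = (Y + N) + 1 = (N + Y) + 1 = 1 + N + Y)
H(W) = 1/(5 + 2*W) (H(W) = 1/(W + (1 + 4 + W)) = 1/(W + (5 + W)) = 1/(5 + 2*W))
X(7)*H(-109) = 7/(5 + 2*(-109)) = 7/(5 - 218) = 7/(-213) = 7*(-1/213) = -7/213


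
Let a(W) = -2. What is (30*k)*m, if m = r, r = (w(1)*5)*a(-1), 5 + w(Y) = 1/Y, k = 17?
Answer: 20400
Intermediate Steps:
w(Y) = -5 + 1/Y
r = 40 (r = ((-5 + 1/1)*5)*(-2) = ((-5 + 1)*5)*(-2) = -4*5*(-2) = -20*(-2) = 40)
m = 40
(30*k)*m = (30*17)*40 = 510*40 = 20400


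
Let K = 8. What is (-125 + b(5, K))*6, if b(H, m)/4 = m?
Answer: -558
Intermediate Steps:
b(H, m) = 4*m
(-125 + b(5, K))*6 = (-125 + 4*8)*6 = (-125 + 32)*6 = -93*6 = -558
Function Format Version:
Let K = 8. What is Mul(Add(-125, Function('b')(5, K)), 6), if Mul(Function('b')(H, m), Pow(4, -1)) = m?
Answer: -558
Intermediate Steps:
Function('b')(H, m) = Mul(4, m)
Mul(Add(-125, Function('b')(5, K)), 6) = Mul(Add(-125, Mul(4, 8)), 6) = Mul(Add(-125, 32), 6) = Mul(-93, 6) = -558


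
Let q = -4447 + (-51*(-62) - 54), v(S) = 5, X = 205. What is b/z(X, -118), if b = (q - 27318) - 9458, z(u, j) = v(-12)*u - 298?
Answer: -38115/727 ≈ -52.428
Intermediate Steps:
q = -1339 (q = -4447 + (3162 - 54) = -4447 + 3108 = -1339)
z(u, j) = -298 + 5*u (z(u, j) = 5*u - 298 = -298 + 5*u)
b = -38115 (b = (-1339 - 27318) - 9458 = -28657 - 9458 = -38115)
b/z(X, -118) = -38115/(-298 + 5*205) = -38115/(-298 + 1025) = -38115/727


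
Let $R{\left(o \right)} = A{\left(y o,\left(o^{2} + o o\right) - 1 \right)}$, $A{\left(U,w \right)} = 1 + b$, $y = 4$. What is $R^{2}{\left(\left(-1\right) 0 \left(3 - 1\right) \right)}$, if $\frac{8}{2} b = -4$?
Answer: $0$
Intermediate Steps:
$b = -1$ ($b = \frac{1}{4} \left(-4\right) = -1$)
$A{\left(U,w \right)} = 0$ ($A{\left(U,w \right)} = 1 - 1 = 0$)
$R{\left(o \right)} = 0$
$R^{2}{\left(\left(-1\right) 0 \left(3 - 1\right) \right)} = 0^{2} = 0$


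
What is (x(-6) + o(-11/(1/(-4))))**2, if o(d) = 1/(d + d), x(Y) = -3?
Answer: 69169/7744 ≈ 8.9319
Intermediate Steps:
o(d) = 1/(2*d)
(x(-6) + o(-11/(1/(-4))))**2 = (-3 + 1/(2*((-11/(1/(-4))))))**2 = (-3 + 1/(2*((-11/(-1/4)))))**2 = (-3 + 1/(2*((-11*(-4)))))**2 = (-3 + (1/2)/44)**2 = (-3 + (1/2)*(1/44))**2 = (-3 + 1/88)**2 = (-263/88)**2 = 69169/7744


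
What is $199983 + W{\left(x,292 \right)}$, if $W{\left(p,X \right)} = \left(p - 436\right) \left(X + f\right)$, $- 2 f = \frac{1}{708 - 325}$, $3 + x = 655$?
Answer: $\frac{100749957}{383} \approx 2.6305 \cdot 10^{5}$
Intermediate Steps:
$x = 652$ ($x = -3 + 655 = 652$)
$f = - \frac{1}{766}$ ($f = - \frac{1}{2 \left(708 - 325\right)} = - \frac{1}{2 \cdot 383} = \left(- \frac{1}{2}\right) \frac{1}{383} = - \frac{1}{766} \approx -0.0013055$)
$W{\left(p,X \right)} = \left(-436 + p\right) \left(- \frac{1}{766} + X\right)$ ($W{\left(p,X \right)} = \left(p - 436\right) \left(X - \frac{1}{766}\right) = \left(-436 + p\right) \left(- \frac{1}{766} + X\right)$)
$199983 + W{\left(x,292 \right)} = 199983 + \left(\frac{218}{383} - 127312 - \frac{326}{383} + 292 \cdot 652\right) = 199983 + \left(\frac{218}{383} - 127312 - \frac{326}{383} + 190384\right) = 199983 + \frac{24156468}{383} = \frac{100749957}{383}$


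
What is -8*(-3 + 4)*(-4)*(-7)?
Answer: -224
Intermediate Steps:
-8*(-3 + 4)*(-4)*(-7) = -8*(-4)*(-7) = 32*(-7) = -224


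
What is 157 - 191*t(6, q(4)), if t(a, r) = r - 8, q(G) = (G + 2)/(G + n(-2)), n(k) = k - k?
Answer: 2797/2 ≈ 1398.5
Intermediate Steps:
n(k) = 0
q(G) = (2 + G)/G (q(G) = (G + 2)/(G + 0) = (2 + G)/G)
t(a, r) = -8 + r
157 - 191*t(6, q(4)) = 157 - 191*(-8 + (2 + 4)/4) = 157 - 191*(-8 + (1/4)*6) = 157 - 191*(-8 + 3/2) = 157 - 191*(-13/2) = 157 + 2483/2 = 2797/2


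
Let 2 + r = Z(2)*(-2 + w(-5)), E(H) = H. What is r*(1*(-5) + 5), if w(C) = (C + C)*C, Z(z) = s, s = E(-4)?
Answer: 0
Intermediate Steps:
s = -4
Z(z) = -4
w(C) = 2*C**2 (w(C) = (2*C)*C = 2*C**2)
r = -194 (r = -2 - 4*(-2 + 2*(-5)**2) = -2 - 4*(-2 + 2*25) = -2 - 4*(-2 + 50) = -2 - 4*48 = -2 - 192 = -194)
r*(1*(-5) + 5) = -194*(1*(-5) + 5) = -194*(-5 + 5) = -194*0 = 0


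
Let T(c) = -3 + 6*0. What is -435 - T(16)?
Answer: -432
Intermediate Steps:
T(c) = -3 (T(c) = -3 + 0 = -3)
-435 - T(16) = -435 - 1*(-3) = -435 + 3 = -432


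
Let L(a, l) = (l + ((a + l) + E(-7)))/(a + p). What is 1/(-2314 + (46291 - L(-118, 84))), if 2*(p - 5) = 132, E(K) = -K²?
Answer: 47/2066920 ≈ 2.2739e-5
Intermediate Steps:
p = 71 (p = 5 + (½)*132 = 5 + 66 = 71)
L(a, l) = (-49 + a + 2*l)/(71 + a) (L(a, l) = (l + ((a + l) - 1*(-7)²))/(a + 71) = (l + ((a + l) - 1*49))/(71 + a) = (l + ((a + l) - 49))/(71 + a) = (l + (-49 + a + l))/(71 + a) = (-49 + a + 2*l)/(71 + a))
1/(-2314 + (46291 - L(-118, 84))) = 1/(-2314 + (46291 - (-49 - 118 + 2*84)/(71 - 118))) = 1/(-2314 + (46291 - (-49 - 118 + 168)/(-47))) = 1/(-2314 + (46291 - (-1)/47)) = 1/(-2314 + (46291 - 1*(-1/47))) = 1/(-2314 + (46291 + 1/47)) = 1/(-2314 + 2175678/47) = 1/(2066920/47) = 47/2066920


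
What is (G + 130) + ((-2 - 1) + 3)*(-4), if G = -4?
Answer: 126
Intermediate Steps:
(G + 130) + ((-2 - 1) + 3)*(-4) = (-4 + 130) + ((-2 - 1) + 3)*(-4) = 126 + (-3 + 3)*(-4) = 126 + 0*(-4) = 126 + 0 = 126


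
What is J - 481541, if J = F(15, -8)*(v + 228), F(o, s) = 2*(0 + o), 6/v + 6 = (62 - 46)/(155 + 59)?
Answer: -150489847/317 ≈ -4.7473e+5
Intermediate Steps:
v = -321/317 (v = 6/(-6 + (62 - 46)/(155 + 59)) = 6/(-6 + 16/214) = 6/(-6 + 16*(1/214)) = 6/(-6 + 8/107) = 6/(-634/107) = 6*(-107/634) = -321/317 ≈ -1.0126)
F(o, s) = 2*o
J = 2158650/317 (J = (2*15)*(-321/317 + 228) = 30*(71955/317) = 2158650/317 ≈ 6809.6)
J - 481541 = 2158650/317 - 481541 = -150489847/317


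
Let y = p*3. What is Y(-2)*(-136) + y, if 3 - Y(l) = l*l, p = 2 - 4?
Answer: 130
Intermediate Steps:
p = -2
y = -6 (y = -2*3 = -6)
Y(l) = 3 - l² (Y(l) = 3 - l*l = 3 - l²)
Y(-2)*(-136) + y = (3 - 1*(-2)²)*(-136) - 6 = (3 - 1*4)*(-136) - 6 = (3 - 4)*(-136) - 6 = -1*(-136) - 6 = 136 - 6 = 130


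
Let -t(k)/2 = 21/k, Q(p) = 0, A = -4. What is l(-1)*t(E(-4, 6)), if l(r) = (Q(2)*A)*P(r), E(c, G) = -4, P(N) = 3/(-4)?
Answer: 0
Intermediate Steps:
P(N) = -3/4 (P(N) = 3*(-1/4) = -3/4)
t(k) = -42/k
l(r) = 0 (l(r) = (0*(-4))*(-3/4) = 0*(-3/4) = 0)
l(-1)*t(E(-4, 6)) = 0*(-42/(-4)) = 0*(-42*(-1/4)) = 0*(21/2) = 0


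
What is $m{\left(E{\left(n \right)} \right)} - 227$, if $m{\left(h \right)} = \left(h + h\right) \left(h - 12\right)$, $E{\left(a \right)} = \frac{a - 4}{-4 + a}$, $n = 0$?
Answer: $-249$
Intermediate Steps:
$E{\left(a \right)} = 1$ ($E{\left(a \right)} = \frac{-4 + a}{-4 + a} = 1$)
$m{\left(h \right)} = 2 h \left(-12 + h\right)$
$m{\left(E{\left(n \right)} \right)} - 227 = 2 \cdot 1 \left(-12 + 1\right) - 227 = 2 \cdot 1 \left(-11\right) - 227 = -22 - 227 = -249$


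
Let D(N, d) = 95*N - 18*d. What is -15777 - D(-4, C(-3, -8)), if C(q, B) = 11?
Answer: -15199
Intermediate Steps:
D(N, d) = -18*d + 95*N
-15777 - D(-4, C(-3, -8)) = -15777 - (-18*11 + 95*(-4)) = -15777 - (-198 - 380) = -15777 - 1*(-578) = -15777 + 578 = -15199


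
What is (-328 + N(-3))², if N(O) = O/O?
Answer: 106929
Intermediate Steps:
N(O) = 1
(-328 + N(-3))² = (-328 + 1)² = (-327)² = 106929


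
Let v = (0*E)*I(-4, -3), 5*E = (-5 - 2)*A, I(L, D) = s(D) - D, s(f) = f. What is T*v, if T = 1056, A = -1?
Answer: 0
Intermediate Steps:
I(L, D) = 0 (I(L, D) = D - D = 0)
E = 7/5 (E = ((-5 - 2)*(-1))/5 = (-7*(-1))/5 = (1/5)*7 = 7/5 ≈ 1.4000)
v = 0 (v = (0*(7/5))*0 = 0*0 = 0)
T*v = 1056*0 = 0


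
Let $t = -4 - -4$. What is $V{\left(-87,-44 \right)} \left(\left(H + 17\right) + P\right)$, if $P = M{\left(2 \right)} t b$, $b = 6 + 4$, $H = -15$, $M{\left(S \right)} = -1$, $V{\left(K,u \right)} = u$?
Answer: $-88$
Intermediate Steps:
$b = 10$
$t = 0$ ($t = -4 + 4 = 0$)
$P = 0$ ($P = \left(-1\right) 0 \cdot 10 = 0 \cdot 10 = 0$)
$V{\left(-87,-44 \right)} \left(\left(H + 17\right) + P\right) = - 44 \left(\left(-15 + 17\right) + 0\right) = - 44 \left(2 + 0\right) = \left(-44\right) 2 = -88$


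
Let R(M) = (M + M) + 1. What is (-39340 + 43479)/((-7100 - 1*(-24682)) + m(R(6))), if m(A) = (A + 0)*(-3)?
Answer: 4139/17543 ≈ 0.23593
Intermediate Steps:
R(M) = 1 + 2*M (R(M) = 2*M + 1 = 1 + 2*M)
m(A) = -3*A (m(A) = A*(-3) = -3*A)
(-39340 + 43479)/((-7100 - 1*(-24682)) + m(R(6))) = (-39340 + 43479)/((-7100 - 1*(-24682)) - 3*(1 + 2*6)) = 4139/((-7100 + 24682) - 3*(1 + 12)) = 4139/(17582 - 3*13) = 4139/(17582 - 39) = 4139/17543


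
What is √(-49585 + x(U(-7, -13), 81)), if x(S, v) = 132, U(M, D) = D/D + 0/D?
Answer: I*√49453 ≈ 222.38*I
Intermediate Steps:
U(M, D) = 1 (U(M, D) = 1 + 0 = 1)
√(-49585 + x(U(-7, -13), 81)) = √(-49585 + 132) = √(-49453) = I*√49453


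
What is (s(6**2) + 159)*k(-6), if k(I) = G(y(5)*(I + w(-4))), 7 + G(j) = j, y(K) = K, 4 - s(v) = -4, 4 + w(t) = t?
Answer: -12859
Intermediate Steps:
w(t) = -4 + t
s(v) = 8 (s(v) = 4 - 1*(-4) = 4 + 4 = 8)
G(j) = -7 + j
k(I) = -47 + 5*I (k(I) = -7 + 5*(I + (-4 - 4)) = -7 + 5*(I - 8) = -7 + 5*(-8 + I) = -7 + (-40 + 5*I) = -47 + 5*I)
(s(6**2) + 159)*k(-6) = (8 + 159)*(-47 + 5*(-6)) = 167*(-47 - 30) = 167*(-77) = -12859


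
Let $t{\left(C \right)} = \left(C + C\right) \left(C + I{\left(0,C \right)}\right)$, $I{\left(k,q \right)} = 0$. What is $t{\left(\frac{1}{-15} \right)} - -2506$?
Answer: $\frac{563852}{225} \approx 2506.0$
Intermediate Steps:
$t{\left(C \right)} = 2 C^{2}$ ($t{\left(C \right)} = \left(C + C\right) \left(C + 0\right) = 2 C C = 2 C^{2}$)
$t{\left(\frac{1}{-15} \right)} - -2506 = 2 \left(\frac{1}{-15}\right)^{2} - -2506 = 2 \left(- \frac{1}{15}\right)^{2} + 2506 = 2 \cdot \frac{1}{225} + 2506 = \frac{2}{225} + 2506 = \frac{563852}{225}$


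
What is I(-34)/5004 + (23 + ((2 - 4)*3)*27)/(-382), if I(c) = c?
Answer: 85321/238941 ≈ 0.35708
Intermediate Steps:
I(-34)/5004 + (23 + ((2 - 4)*3)*27)/(-382) = -34/5004 + (23 + ((2 - 4)*3)*27)/(-382) = -34*1/5004 + (23 - 2*3*27)*(-1/382) = -17/2502 + (23 - 6*27)*(-1/382) = -17/2502 + (23 - 162)*(-1/382) = -17/2502 - 139*(-1/382) = -17/2502 + 139/382 = 85321/238941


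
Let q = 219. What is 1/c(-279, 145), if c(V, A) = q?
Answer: 1/219 ≈ 0.0045662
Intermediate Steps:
c(V, A) = 219
1/c(-279, 145) = 1/219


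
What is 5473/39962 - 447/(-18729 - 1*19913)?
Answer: 4410590/29696377 ≈ 0.14852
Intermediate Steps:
5473/39962 - 447/(-18729 - 1*19913) = 5473*(1/39962) - 447/(-18729 - 19913) = 421/3074 - 447/(-38642) = 421/3074 - 447*(-1/38642) = 421/3074 + 447/38642 = 4410590/29696377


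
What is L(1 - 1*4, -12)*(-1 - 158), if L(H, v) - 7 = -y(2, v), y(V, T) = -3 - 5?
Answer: -2385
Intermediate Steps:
y(V, T) = -8
L(H, v) = 15 (L(H, v) = 7 - 1*(-8) = 7 + 8 = 15)
L(1 - 1*4, -12)*(-1 - 158) = 15*(-1 - 158) = 15*(-159) = -2385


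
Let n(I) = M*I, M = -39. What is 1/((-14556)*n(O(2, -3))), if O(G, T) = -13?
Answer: -1/7379892 ≈ -1.3550e-7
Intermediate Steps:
n(I) = -39*I
1/((-14556)*n(O(2, -3))) = 1/((-14556)*((-39*(-13)))) = -1/14556/507 = -1/14556*1/507 = -1/7379892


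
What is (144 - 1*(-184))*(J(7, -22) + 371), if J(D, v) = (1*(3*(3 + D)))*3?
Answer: 151208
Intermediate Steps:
J(D, v) = 27 + 9*D (J(D, v) = (1*(9 + 3*D))*3 = (9 + 3*D)*3 = 27 + 9*D)
(144 - 1*(-184))*(J(7, -22) + 371) = (144 - 1*(-184))*((27 + 9*7) + 371) = (144 + 184)*((27 + 63) + 371) = 328*(90 + 371) = 328*461 = 151208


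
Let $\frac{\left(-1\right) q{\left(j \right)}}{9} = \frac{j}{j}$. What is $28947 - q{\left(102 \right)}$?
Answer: $28956$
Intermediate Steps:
$q{\left(j \right)} = -9$ ($q{\left(j \right)} = - 9 \frac{j}{j} = \left(-9\right) 1 = -9$)
$28947 - q{\left(102 \right)} = 28947 - -9 = 28947 + 9 = 28956$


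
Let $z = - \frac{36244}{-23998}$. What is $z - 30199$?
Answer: $- \frac{27872283}{923} \approx -30198.0$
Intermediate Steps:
$z = \frac{1394}{923}$ ($z = \left(-36244\right) \left(- \frac{1}{23998}\right) = \frac{1394}{923} \approx 1.5103$)
$z - 30199 = \frac{1394}{923} - 30199 = - \frac{27872283}{923}$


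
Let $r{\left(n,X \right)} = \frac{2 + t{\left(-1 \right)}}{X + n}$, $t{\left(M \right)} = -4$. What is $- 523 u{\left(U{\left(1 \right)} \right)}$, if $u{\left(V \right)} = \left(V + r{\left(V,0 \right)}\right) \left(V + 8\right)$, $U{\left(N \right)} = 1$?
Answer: $4707$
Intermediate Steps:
$r{\left(n,X \right)} = - \frac{2}{X + n}$ ($r{\left(n,X \right)} = \frac{2 - 4}{X + n} = - \frac{2}{X + n}$)
$u{\left(V \right)} = \left(8 + V\right) \left(V - \frac{2}{V}\right)$ ($u{\left(V \right)} = \left(V - \frac{2}{0 + V}\right) \left(V + 8\right) = \left(V - \frac{2}{V}\right) \left(8 + V\right) = \left(8 + V\right) \left(V - \frac{2}{V}\right)$)
$- 523 u{\left(U{\left(1 \right)} \right)} = - 523 \left(-2 + 1^{2} - \frac{16}{1} + 8 \cdot 1\right) = - 523 \left(-2 + 1 - 16 + 8\right) = \left(-523\right) \left(-9\right) = 4707$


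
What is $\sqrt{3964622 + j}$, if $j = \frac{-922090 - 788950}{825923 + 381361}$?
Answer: $\frac{\sqrt{361160743739350542}}{301821} \approx 1991.1$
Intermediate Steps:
$j = - \frac{427760}{301821}$ ($j = - \frac{1711040}{1207284} = \left(-1711040\right) \frac{1}{1207284} = - \frac{427760}{301821} \approx -1.4173$)
$\sqrt{3964622 + j} = \sqrt{3964622 - \frac{427760}{301821}} = \sqrt{\frac{1196605748902}{301821}} = \frac{\sqrt{361160743739350542}}{301821}$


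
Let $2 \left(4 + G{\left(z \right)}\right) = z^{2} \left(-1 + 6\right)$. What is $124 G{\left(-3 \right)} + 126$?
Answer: $2420$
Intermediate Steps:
$G{\left(z \right)} = -4 + \frac{5 z^{2}}{2}$ ($G{\left(z \right)} = -4 + \frac{z^{2} \left(-1 + 6\right)}{2} = -4 + \frac{z^{2} \cdot 5}{2} = -4 + \frac{5 z^{2}}{2}$)
$124 G{\left(-3 \right)} + 126 = 124 \left(-4 + \frac{5 \left(-3\right)^{2}}{2}\right) + 126 = 124 \left(-4 + \frac{5}{2} \cdot 9\right) + 126 = 124 \left(-4 + \frac{45}{2}\right) + 126 = 124 \cdot \frac{37}{2} + 126 = 2294 + 126 = 2420$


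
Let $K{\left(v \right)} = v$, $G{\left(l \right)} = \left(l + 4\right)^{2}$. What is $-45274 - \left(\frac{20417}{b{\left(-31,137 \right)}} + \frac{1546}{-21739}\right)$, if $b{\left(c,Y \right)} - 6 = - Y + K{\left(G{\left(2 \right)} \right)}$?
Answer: $- \frac{93056099137}{2065205} \approx -45059.0$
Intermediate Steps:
$G{\left(l \right)} = \left(4 + l\right)^{2}$
$b{\left(c,Y \right)} = 42 - Y$ ($b{\left(c,Y \right)} = 6 - \left(Y - \left(4 + 2\right)^{2}\right) = 6 - \left(-36 + Y\right) = 42 - Y$)
$-45274 - \left(\frac{20417}{b{\left(-31,137 \right)}} + \frac{1546}{-21739}\right) = -45274 - \left(\frac{20417}{42 - 137} + \frac{1546}{-21739}\right) = -45274 - \left(\frac{20417}{42 - 137} + 1546 \left(- \frac{1}{21739}\right)\right) = -45274 - \left(\frac{20417}{-95} - \frac{1546}{21739}\right) = -45274 - \left(20417 \left(- \frac{1}{95}\right) - \frac{1546}{21739}\right) = -45274 - \left(- \frac{20417}{95} - \frac{1546}{21739}\right) = -45274 - - \frac{443992033}{2065205} = -45274 + \frac{443992033}{2065205} = - \frac{93056099137}{2065205}$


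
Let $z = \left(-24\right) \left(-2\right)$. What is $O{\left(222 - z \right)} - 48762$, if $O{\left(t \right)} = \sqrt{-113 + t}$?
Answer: $-48762 + \sqrt{61} \approx -48754.0$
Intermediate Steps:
$z = 48$
$O{\left(222 - z \right)} - 48762 = \sqrt{-113 + \left(222 - 48\right)} - 48762 = \sqrt{-113 + 174} - 48762 = \sqrt{61} - 48762 = -48762 + \sqrt{61}$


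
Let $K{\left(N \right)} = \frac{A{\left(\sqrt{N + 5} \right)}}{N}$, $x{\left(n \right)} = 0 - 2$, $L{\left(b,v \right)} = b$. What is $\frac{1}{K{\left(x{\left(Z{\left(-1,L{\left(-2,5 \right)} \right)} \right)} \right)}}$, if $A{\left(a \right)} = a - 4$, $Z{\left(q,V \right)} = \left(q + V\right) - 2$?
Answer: $\frac{8}{13} + \frac{2 \sqrt{3}}{13} \approx 0.88185$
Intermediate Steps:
$Z{\left(q,V \right)} = -2 + V + q$ ($Z{\left(q,V \right)} = \left(V + q\right) - 2 = -2 + V + q$)
$A{\left(a \right)} = -4 + a$
$x{\left(n \right)} = -2$ ($x{\left(n \right)} = 0 - 2 = -2$)
$K{\left(N \right)} = \frac{-4 + \sqrt{5 + N}}{N}$ ($K{\left(N \right)} = \frac{-4 + \sqrt{N + 5}}{N} = \frac{-4 + \sqrt{5 + N}}{N}$)
$\frac{1}{K{\left(x{\left(Z{\left(-1,L{\left(-2,5 \right)} \right)} \right)} \right)}} = \frac{1}{\frac{1}{-2} \left(-4 + \sqrt{5 - 2}\right)} = \frac{1}{\left(- \frac{1}{2}\right) \left(-4 + \sqrt{3}\right)} = \frac{1}{2 - \frac{\sqrt{3}}{2}}$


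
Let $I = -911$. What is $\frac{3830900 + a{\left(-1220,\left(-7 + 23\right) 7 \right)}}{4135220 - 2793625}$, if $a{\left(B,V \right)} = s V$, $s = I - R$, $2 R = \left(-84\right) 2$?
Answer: $\frac{3738276}{1341595} \approx 2.7864$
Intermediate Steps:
$R = -84$ ($R = \frac{\left(-84\right) 2}{2} = \frac{1}{2} \left(-168\right) = -84$)
$s = -827$ ($s = -911 - -84 = -911 + 84 = -827$)
$a{\left(B,V \right)} = - 827 V$
$\frac{3830900 + a{\left(-1220,\left(-7 + 23\right) 7 \right)}}{4135220 - 2793625} = \frac{3830900 - 827 \left(-7 + 23\right) 7}{4135220 - 2793625} = \frac{3830900 - 827 \cdot 16 \cdot 7}{1341595} = \left(3830900 - 92624\right) \frac{1}{1341595} = 3738276 \cdot \frac{1}{1341595} = \frac{3738276}{1341595}$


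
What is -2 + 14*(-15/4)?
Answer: -109/2 ≈ -54.500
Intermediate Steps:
-2 + 14*(-15/4) = -2 - 105/2 = -109/2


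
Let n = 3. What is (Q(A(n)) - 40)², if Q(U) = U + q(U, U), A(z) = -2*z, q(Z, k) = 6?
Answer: 1600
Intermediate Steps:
Q(U) = 6 + U (Q(U) = U + 6 = 6 + U)
(Q(A(n)) - 40)² = ((6 - 2*3) - 40)² = ((6 - 6) - 40)² = (0 - 40)² = (-40)² = 1600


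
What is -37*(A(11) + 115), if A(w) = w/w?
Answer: -4292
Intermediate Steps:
A(w) = 1
-37*(A(11) + 115) = -37*(1 + 115) = -37*116 = -4292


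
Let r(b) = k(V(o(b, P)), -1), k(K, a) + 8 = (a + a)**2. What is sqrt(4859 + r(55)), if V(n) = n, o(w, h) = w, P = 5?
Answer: sqrt(4855) ≈ 69.678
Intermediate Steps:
k(K, a) = -8 + 4*a**2 (k(K, a) = -8 + (a + a)**2 = -8 + (2*a)**2 = -8 + 4*a**2)
r(b) = -4 (r(b) = -8 + 4*(-1)**2 = -8 + 4*1 = -8 + 4 = -4)
sqrt(4859 + r(55)) = sqrt(4859 - 4) = sqrt(4855)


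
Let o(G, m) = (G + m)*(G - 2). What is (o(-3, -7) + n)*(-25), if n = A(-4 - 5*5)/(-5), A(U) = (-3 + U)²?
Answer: 3870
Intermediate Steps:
o(G, m) = (-2 + G)*(G + m) (o(G, m) = (G + m)*(-2 + G) = (-2 + G)*(G + m))
n = -1024/5 (n = (-3 + (-4 - 5*5))²/(-5) = (-3 + (-4 - 25))²*(-⅕) = (-3 - 29)²*(-⅕) = (-32)²*(-⅕) = 1024*(-⅕) = -1024/5 ≈ -204.80)
(o(-3, -7) + n)*(-25) = (((-3)² - 2*(-3) - 2*(-7) - 3*(-7)) - 1024/5)*(-25) = ((9 + 6 + 14 + 21) - 1024/5)*(-25) = (50 - 1024/5)*(-25) = -774/5*(-25) = 3870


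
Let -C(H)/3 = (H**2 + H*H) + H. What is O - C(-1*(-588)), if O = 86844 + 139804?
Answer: 2302876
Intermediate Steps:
O = 226648
C(H) = -6*H**2 - 3*H (C(H) = -3*((H**2 + H*H) + H) = -3*((H**2 + H**2) + H) = -3*(2*H**2 + H) = -3*(H + 2*H**2) = -6*H**2 - 3*H)
O - C(-1*(-588)) = 226648 - (-3)*(-1*(-588))*(1 + 2*(-1*(-588))) = 226648 - (-3)*588*(1 + 2*588) = 226648 - (-3)*588*(1 + 1176) = 226648 - (-3)*588*1177 = 226648 - 1*(-2076228) = 226648 + 2076228 = 2302876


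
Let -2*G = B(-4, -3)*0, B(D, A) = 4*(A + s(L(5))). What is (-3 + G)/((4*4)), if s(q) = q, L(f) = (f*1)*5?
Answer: -3/16 ≈ -0.18750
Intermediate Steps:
L(f) = 5*f (L(f) = f*5 = 5*f)
B(D, A) = 100 + 4*A (B(D, A) = 4*(A + 5*5) = 4*(A + 25) = 4*(25 + A) = 100 + 4*A)
G = 0 (G = -(100 + 4*(-3))*0/2 = -(100 - 12)*0/2 = -44*0 = -½*0 = 0)
(-3 + G)/((4*4)) = (-3 + 0)/((4*4)) = -3/16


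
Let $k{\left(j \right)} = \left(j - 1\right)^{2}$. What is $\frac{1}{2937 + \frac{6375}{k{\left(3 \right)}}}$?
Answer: $\frac{4}{18123} \approx 0.00022071$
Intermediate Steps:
$k{\left(j \right)} = \left(-1 + j\right)^{2}$
$\frac{1}{2937 + \frac{6375}{k{\left(3 \right)}}} = \frac{1}{2937 + \frac{6375}{\left(-1 + 3\right)^{2}}} = \frac{1}{2937 + \frac{6375}{2^{2}}} = \frac{1}{2937 + \frac{6375}{4}} = \frac{1}{\frac{18123}{4}} = \frac{4}{18123}$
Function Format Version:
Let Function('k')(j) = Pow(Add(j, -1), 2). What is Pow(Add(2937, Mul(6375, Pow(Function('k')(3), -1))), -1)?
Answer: Rational(4, 18123) ≈ 0.00022071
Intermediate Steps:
Function('k')(j) = Pow(Add(-1, j), 2)
Pow(Add(2937, Mul(6375, Pow(Function('k')(3), -1))), -1) = Pow(Add(2937, Mul(6375, Pow(Pow(Add(-1, 3), 2), -1))), -1) = Pow(Add(2937, Mul(6375, Pow(Pow(2, 2), -1))), -1) = Pow(Add(2937, Mul(6375, Pow(4, -1))), -1) = Pow(Add(2937, Mul(6375, Rational(1, 4))), -1) = Pow(Add(2937, Rational(6375, 4)), -1) = Pow(Rational(18123, 4), -1) = Rational(4, 18123)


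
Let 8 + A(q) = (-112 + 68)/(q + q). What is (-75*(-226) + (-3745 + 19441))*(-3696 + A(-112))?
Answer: -3385602399/28 ≈ -1.2091e+8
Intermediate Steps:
A(q) = -8 - 22/q (A(q) = -8 + (-112 + 68)/(q + q) = -8 - 44*1/(2*q) = -8 - 22/q)
(-75*(-226) + (-3745 + 19441))*(-3696 + A(-112)) = (-75*(-226) + (-3745 + 19441))*(-3696 + (-8 - 22/(-112))) = (16950 + 15696)*(-3696 + (-8 - 22*(-1/112))) = 32646*(-3696 + (-8 + 11/56)) = 32646*(-3696 - 437/56) = 32646*(-207413/56) = -3385602399/28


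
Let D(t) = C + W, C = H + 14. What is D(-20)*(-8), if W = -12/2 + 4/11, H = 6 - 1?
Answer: -1176/11 ≈ -106.91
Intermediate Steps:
H = 5
W = -62/11 (W = -12*½ + 4*(1/11) = -6 + 4/11 = -62/11 ≈ -5.6364)
C = 19 (C = 5 + 14 = 19)
D(t) = 147/11 (D(t) = 19 - 62/11 = 147/11)
D(-20)*(-8) = (147/11)*(-8) = -1176/11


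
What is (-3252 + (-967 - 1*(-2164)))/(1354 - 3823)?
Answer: 685/823 ≈ 0.83232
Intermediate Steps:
(-3252 + (-967 - 1*(-2164)))/(1354 - 3823) = (-3252 + (-967 + 2164))/(-2469) = (-3252 + 1197)*(-1/2469) = -2055*(-1/2469) = 685/823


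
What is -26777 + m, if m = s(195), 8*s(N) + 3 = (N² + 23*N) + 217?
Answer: -42873/2 ≈ -21437.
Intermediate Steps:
s(N) = 107/4 + N²/8 + 23*N/8 (s(N) = -3/8 + ((N² + 23*N) + 217)/8 = -3/8 + (217 + N² + 23*N)/8 = -3/8 + (217/8 + N²/8 + 23*N/8) = 107/4 + N²/8 + 23*N/8)
m = 10681/2 (m = 107/4 + (⅛)*195² + (23/8)*195 = 107/4 + (⅛)*38025 + 4485/8 = 107/4 + 38025/8 + 4485/8 = 10681/2 ≈ 5340.5)
-26777 + m = -26777 + 10681/2 = -42873/2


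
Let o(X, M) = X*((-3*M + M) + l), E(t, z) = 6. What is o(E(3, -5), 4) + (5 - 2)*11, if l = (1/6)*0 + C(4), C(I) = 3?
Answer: 3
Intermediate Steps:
l = 3 (l = (1/6)*0 + 3 = (1*(⅙))*0 + 3 = (⅙)*0 + 3 = 0 + 3 = 3)
o(X, M) = X*(3 - 2*M) (o(X, M) = X*((-3*M + M) + 3) = X*(-2*M + 3) = X*(3 - 2*M))
o(E(3, -5), 4) + (5 - 2)*11 = 6*(3 - 2*4) + (5 - 2)*11 = 6*(3 - 8) + 3*11 = 6*(-5) + 33 = -30 + 33 = 3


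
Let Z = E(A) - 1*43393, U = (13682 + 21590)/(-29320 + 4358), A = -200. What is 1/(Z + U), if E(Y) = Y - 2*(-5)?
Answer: -12481/543977059 ≈ -2.2944e-5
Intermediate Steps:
U = -17636/12481 (U = 35272/(-24962) = 35272*(-1/24962) = -17636/12481 ≈ -1.4130)
E(Y) = 10 + Y (E(Y) = Y + 10 = 10 + Y)
Z = -43583 (Z = (10 - 200) - 1*43393 = -190 - 43393 = -43583)
1/(Z + U) = 1/(-43583 - 17636/12481) = 1/(-543977059/12481) = -12481/543977059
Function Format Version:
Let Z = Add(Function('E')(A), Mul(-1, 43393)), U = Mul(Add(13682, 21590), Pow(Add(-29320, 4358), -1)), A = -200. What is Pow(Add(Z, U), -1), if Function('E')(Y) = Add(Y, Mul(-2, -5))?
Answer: Rational(-12481, 543977059) ≈ -2.2944e-5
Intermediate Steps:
U = Rational(-17636, 12481) (U = Mul(35272, Pow(-24962, -1)) = Mul(35272, Rational(-1, 24962)) = Rational(-17636, 12481) ≈ -1.4130)
Function('E')(Y) = Add(10, Y) (Function('E')(Y) = Add(Y, 10) = Add(10, Y))
Z = -43583 (Z = Add(Add(10, -200), Mul(-1, 43393)) = Add(-190, -43393) = -43583)
Pow(Add(Z, U), -1) = Pow(Add(-43583, Rational(-17636, 12481)), -1) = Pow(Rational(-543977059, 12481), -1) = Rational(-12481, 543977059)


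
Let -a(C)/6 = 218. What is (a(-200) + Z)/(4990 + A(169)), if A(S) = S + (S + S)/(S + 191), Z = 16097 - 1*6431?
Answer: 1504440/928789 ≈ 1.6198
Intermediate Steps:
a(C) = -1308 (a(C) = -6*218 = -1308)
Z = 9666 (Z = 16097 - 6431 = 9666)
A(S) = S + 2*S/(191 + S) (A(S) = S + (2*S)/(191 + S) = S + 2*S/(191 + S))
(a(-200) + Z)/(4990 + A(169)) = (-1308 + 9666)/(4990 + 169*(193 + 169)/(191 + 169)) = 8358/(4990 + 169*362/360) = 8358/(4990 + 169*(1/360)*362) = 8358/(4990 + 30589/180) = 8358/(928789/180) = 8358*(180/928789) = 1504440/928789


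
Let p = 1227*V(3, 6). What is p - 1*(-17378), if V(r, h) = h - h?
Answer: 17378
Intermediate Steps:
V(r, h) = 0
p = 0 (p = 1227*0 = 0)
p - 1*(-17378) = 0 - 1*(-17378) = 0 + 17378 = 17378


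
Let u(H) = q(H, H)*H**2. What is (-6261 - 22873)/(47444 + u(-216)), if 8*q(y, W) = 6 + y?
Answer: 14567/588638 ≈ 0.024747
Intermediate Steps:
q(y, W) = 3/4 + y/8 (q(y, W) = (6 + y)/8 = 3/4 + y/8)
u(H) = H**2*(3/4 + H/8) (u(H) = (3/4 + H/8)*H**2 = H**2*(3/4 + H/8))
(-6261 - 22873)/(47444 + u(-216)) = (-6261 - 22873)/(47444 + (1/8)*(-216)**2*(6 - 216)) = -29134/(47444 + (1/8)*46656*(-210)) = -29134/(47444 - 1224720) = -29134/(-1177276) = -29134*(-1/1177276) = 14567/588638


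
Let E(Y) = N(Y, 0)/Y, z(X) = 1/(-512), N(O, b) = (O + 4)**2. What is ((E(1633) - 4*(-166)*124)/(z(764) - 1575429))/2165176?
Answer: -8776605248/356498904237360599 ≈ -2.4619e-8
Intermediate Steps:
N(O, b) = (4 + O)**2
z(X) = -1/512
E(Y) = (4 + Y)**2/Y
((E(1633) - 4*(-166)*124)/(z(764) - 1575429))/2165176 = (((4 + 1633)**2/1633 - 4*(-166)*124)/(-1/512 - 1575429))/2165176 = (((1/1633)*1637**2 + 664*124)/(-806619649/512))*(1/2165176) = (((1/1633)*2679769 + 82336)*(-512/806619649))*(1/2165176) = ((2679769/1633 + 82336)*(-512/806619649))*(1/2165176) = ((137134457/1633)*(-512/806619649))*(1/2165176) = -70212841984/1317209886817*1/2165176 = -8776605248/356498904237360599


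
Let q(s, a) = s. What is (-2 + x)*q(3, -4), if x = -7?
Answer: -27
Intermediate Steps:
(-2 + x)*q(3, -4) = (-2 - 7)*3 = -9*3 = -27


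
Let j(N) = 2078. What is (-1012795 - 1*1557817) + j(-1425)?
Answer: -2568534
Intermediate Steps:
(-1012795 - 1*1557817) + j(-1425) = (-1012795 - 1*1557817) + 2078 = (-1012795 - 1557817) + 2078 = -2570612 + 2078 = -2568534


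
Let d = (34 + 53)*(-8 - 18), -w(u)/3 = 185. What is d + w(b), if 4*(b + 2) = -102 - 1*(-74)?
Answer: -2817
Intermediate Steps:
b = -9 (b = -2 + (-102 - 1*(-74))/4 = -2 + (-102 + 74)/4 = -2 + (¼)*(-28) = -2 - 7 = -9)
w(u) = -555 (w(u) = -3*185 = -555)
d = -2262 (d = 87*(-26) = -2262)
d + w(b) = -2262 - 555 = -2817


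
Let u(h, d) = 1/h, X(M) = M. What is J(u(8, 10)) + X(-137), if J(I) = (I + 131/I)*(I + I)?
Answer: 4001/32 ≈ 125.03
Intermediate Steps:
J(I) = 2*I*(I + 131/I) (J(I) = (I + 131/I)*(2*I) = 2*I*(I + 131/I))
J(u(8, 10)) + X(-137) = (262 + 2*(1/8)²) - 137 = (262 + 2*(⅛)²) - 137 = (262 + 2*(1/64)) - 137 = (262 + 1/32) - 137 = 8385/32 - 137 = 4001/32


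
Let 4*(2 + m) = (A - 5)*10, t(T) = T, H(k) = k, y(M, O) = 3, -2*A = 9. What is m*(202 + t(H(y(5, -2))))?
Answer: -21115/4 ≈ -5278.8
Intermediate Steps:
A = -9/2 (A = -½*9 = -9/2 ≈ -4.5000)
m = -103/4 (m = -2 + ((-9/2 - 5)*10)/4 = -2 + (-19/2*10)/4 = -2 + (¼)*(-95) = -2 - 95/4 = -103/4 ≈ -25.750)
m*(202 + t(H(y(5, -2)))) = -103*(202 + 3)/4 = -103/4*205 = -21115/4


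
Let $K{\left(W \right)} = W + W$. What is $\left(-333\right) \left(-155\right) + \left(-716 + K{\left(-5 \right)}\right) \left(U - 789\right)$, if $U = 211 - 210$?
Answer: $623703$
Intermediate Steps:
$U = 1$ ($U = 211 - 210 = 1$)
$K{\left(W \right)} = 2 W$
$\left(-333\right) \left(-155\right) + \left(-716 + K{\left(-5 \right)}\right) \left(U - 789\right) = \left(-333\right) \left(-155\right) + \left(-716 + 2 \left(-5\right)\right) \left(1 - 789\right) = 51615 + \left(-716 - 10\right) \left(-788\right) = 51615 - -572088 = 51615 + 572088 = 623703$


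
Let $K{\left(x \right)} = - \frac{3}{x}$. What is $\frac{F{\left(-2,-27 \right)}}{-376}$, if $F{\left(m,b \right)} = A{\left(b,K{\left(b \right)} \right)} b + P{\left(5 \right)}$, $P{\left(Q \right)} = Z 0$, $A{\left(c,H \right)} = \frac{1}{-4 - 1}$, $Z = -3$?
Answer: $- \frac{27}{1880} \approx -0.014362$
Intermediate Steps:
$A{\left(c,H \right)} = - \frac{1}{5}$ ($A{\left(c,H \right)} = \frac{1}{-5} = - \frac{1}{5}$)
$P{\left(Q \right)} = 0$ ($P{\left(Q \right)} = \left(-3\right) 0 = 0$)
$F{\left(m,b \right)} = - \frac{b}{5}$ ($F{\left(m,b \right)} = - \frac{b}{5} + 0 = - \frac{b}{5}$)
$\frac{F{\left(-2,-27 \right)}}{-376} = \frac{\left(- \frac{1}{5}\right) \left(-27\right)}{-376} = \frac{27}{5} \left(- \frac{1}{376}\right) = - \frac{27}{1880}$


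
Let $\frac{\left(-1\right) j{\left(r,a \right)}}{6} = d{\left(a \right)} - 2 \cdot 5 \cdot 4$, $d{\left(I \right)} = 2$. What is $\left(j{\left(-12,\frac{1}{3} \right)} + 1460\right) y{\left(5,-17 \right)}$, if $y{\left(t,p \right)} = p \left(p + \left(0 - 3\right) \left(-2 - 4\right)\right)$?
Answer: $-28696$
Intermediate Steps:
$j{\left(r,a \right)} = 228$ ($j{\left(r,a \right)} = - 6 \left(2 - 2 \cdot 5 \cdot 4\right) = - 6 \left(2 - 40\right) = \left(-6\right) \left(-38\right) = 228$)
$y{\left(t,p \right)} = p \left(18 + p\right)$ ($y{\left(t,p \right)} = p \left(p - -18\right) = p \left(p + 18\right) = p \left(18 + p\right)$)
$\left(j{\left(-12,\frac{1}{3} \right)} + 1460\right) y{\left(5,-17 \right)} = \left(228 + 1460\right) \left(- 17 \left(18 - 17\right)\right) = 1688 \left(\left(-17\right) 1\right) = 1688 \left(-17\right) = -28696$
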